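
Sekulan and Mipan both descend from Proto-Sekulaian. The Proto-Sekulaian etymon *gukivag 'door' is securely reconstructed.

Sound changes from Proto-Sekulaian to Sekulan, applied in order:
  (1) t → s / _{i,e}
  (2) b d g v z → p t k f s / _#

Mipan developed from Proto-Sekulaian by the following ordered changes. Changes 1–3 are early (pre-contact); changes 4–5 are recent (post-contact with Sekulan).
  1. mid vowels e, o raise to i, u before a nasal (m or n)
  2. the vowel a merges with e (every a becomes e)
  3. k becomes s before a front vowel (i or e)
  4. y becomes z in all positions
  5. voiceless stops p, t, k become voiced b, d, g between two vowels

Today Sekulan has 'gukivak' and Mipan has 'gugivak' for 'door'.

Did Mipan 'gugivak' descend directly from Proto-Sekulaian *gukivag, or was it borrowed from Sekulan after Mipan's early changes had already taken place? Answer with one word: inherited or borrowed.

borrowed

If inherited, *gukivag would pass through all of Mipan's changes:
Mipan: *gukivag
  gukivag (rule 1 does not apply)
  gukivag → gukiveg   [vowel merger]
  gukiveg → gusiveg   [palatalisation]
  gusiveg (rule 4 does not apply)
  gusiveg (rule 5 does not apply)
  giving Mipan gusiveg.
If borrowed from Sekulan 'gukivak' after the early changes, it would undergo only the recent ones:
  rule 4 (unconditioned shift): no change (gukivak)
  rule 5 (intervocalic voicing): gukivak → gugivak
  ⇒ as a loan: gugivak
Mipan 'gugivak' matches the loan outcome 'gugivak', not the inherited 'gusiveg' — it skipped the early Mipan changes, so it was borrowed from Sekulan.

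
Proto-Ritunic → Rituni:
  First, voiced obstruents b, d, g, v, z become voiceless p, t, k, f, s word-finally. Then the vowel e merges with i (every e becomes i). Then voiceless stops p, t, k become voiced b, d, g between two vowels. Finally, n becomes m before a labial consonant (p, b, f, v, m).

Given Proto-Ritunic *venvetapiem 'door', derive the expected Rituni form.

vimvidabiim

Rituni: start from *venvetapiem.
  rule 1: no change — venvetapiem
  rule 2 (vowel merger): venvetapiem → vinvitapiim
  rule 3 (intervocalic voicing): vinvitapiim → vinvidabiim
  rule 4 (nasal place assimilation): vinvidabiim → vimvidabiim
  ⇒ Rituni vimvidabiim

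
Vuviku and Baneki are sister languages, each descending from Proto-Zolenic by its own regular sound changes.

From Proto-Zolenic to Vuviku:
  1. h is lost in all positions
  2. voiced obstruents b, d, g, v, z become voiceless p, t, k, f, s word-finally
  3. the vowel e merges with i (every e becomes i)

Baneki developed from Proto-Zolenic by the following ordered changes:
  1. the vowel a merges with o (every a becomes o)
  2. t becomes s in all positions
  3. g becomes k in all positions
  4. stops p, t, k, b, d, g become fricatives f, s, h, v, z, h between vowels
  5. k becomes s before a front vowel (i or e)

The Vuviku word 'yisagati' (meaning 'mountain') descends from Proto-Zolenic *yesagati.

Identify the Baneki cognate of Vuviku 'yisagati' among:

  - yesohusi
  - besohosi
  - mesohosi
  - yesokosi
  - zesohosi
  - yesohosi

yesohosi

Baneki: start from *yesagati.
  rule 1 (vowel merger): yesagati → yesogoti
  rule 2 (unconditioned shift): yesogoti → yesogosi
  rule 3 (unconditioned shift): yesogosi → yesokosi
  rule 4 (intervocalic lenition): yesokosi → yesohosi
  rule 5: no change — yesohosi
  ⇒ Baneki yesohosi
Among the options, 'yesohosi' alone shows every Baneki change applied in order.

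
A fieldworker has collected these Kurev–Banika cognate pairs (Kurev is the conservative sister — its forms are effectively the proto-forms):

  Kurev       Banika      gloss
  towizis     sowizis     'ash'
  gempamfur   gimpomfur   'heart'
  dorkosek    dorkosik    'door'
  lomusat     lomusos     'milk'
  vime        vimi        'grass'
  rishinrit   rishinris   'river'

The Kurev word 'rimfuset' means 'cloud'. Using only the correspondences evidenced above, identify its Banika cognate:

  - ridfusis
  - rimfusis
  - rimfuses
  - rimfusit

rimfusis

dorkosek ~ dorkosik — Kurev e corresponds to Banika i after a consonant, before a consonant other than r, m, n, p, b, f, v.
lomusat ~ lomusos, rishinrit ~ rishinris — Kurev t corresponds to Banika s word-finally.
Applying these to Kurev 'rimfuset':
  rimfuset → rimfusit   (e→i after a consonant, before a consonant other than r, m, n, p, b, f, v)
  rimfusit → rimfusis   (t→s word-finally)
So the Banika cognate is 'rimfusis'.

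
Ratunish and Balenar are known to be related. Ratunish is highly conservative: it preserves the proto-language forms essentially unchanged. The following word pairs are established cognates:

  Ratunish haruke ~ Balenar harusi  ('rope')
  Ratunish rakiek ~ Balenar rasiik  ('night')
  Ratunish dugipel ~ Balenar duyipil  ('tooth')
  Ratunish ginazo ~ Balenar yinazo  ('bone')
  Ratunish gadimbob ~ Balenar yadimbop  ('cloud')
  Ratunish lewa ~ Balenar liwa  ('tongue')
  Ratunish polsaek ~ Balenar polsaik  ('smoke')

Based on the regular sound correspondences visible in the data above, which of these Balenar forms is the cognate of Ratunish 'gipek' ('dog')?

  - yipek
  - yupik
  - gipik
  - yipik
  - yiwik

yipik

ginazo ~ yinazo — Ratunish g corresponds to Balenar y word-initially before a front vowel.
dugipel ~ duyipil, lewa ~ liwa — Ratunish e corresponds to Balenar i after a consonant, before a consonant other than r, m, n, p, b, f, v.
Applying these to Ratunish 'gipek':
  gipek → yipek   (g→y word-initially before a front vowel)
  yipek → yipik   (e→i after a consonant, before a consonant other than r, m, n, p, b, f, v)
So the Balenar cognate is 'yipik'.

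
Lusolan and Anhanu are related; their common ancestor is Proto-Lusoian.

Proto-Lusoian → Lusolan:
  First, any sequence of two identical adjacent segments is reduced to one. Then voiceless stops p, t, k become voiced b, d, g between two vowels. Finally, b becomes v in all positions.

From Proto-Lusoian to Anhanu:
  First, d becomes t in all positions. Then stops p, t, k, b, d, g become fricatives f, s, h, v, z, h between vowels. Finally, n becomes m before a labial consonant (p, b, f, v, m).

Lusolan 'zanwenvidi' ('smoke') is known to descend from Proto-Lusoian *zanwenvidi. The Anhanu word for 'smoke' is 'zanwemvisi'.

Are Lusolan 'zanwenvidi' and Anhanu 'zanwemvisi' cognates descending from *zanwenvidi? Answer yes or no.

yes

Derive the expected Anhanu reflex of *zanwenvidi:
Anhanu: start from *zanwenvidi.
  rule 1 (unconditioned shift): zanwenvidi → zanwenviti
  rule 2 (intervocalic lenition): zanwenviti → zanwenvisi
  rule 3 (nasal place assimilation): zanwenvisi → zanwemvisi
  ⇒ Anhanu zanwemvisi
Anhanu 'zanwemvisi' matches the regular reflex exactly, so the pair is cognate.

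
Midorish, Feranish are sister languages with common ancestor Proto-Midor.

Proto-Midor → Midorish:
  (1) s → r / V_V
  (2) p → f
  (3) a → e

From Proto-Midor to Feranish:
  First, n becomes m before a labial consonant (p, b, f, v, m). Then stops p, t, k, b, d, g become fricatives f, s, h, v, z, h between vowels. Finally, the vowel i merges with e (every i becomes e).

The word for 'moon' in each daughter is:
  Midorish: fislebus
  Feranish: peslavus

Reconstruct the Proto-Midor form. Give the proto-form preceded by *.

*pislabus

Position 5: Midorish has e, Feranish has a. Feranish preserves a here (none of its changes turn any other segment into a), so the proto-segment is *a.
Position 1: Midorish has f, Feranish has p. Feranish preserves p here (none of its changes turn any other segment into p), so the proto-segment is *p.
Position 6: Midorish has b, Feranish has v. Midorish preserves b here (none of its changes turn any other segment into b), so the proto-segment is *b.
Verify the candidate proto-form against each daughter:
Midorish: *pislabus > fislabus > fislebus  (by unconditioned shift, vowel merger)
Feranish: *pislabus
  pislabus (rule 1 does not apply)
  pislabus → pislavus   [intervocalic lenition]
  pislavus → peslavus   [vowel merger]
  giving Feranish peslavus.
No other proto-form is consistent with every reflex, so the reconstruction is *pislabus.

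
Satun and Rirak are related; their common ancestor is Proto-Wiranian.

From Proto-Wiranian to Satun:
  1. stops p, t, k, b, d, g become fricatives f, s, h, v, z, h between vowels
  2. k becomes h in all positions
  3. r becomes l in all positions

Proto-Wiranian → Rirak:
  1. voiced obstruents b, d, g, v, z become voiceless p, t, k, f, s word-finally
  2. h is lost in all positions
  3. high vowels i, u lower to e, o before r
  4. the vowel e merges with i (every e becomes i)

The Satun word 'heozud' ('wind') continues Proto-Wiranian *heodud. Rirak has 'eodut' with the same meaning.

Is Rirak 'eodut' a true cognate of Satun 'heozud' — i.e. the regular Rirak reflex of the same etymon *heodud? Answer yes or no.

Derive the expected Rirak reflex of *heodud:
Rirak: *heodud > heodut > eodut > iodut  (by final devoicing, h-loss, vowel merger)
The regular Rirak reflex would be 'iodut', but the attested form is 'eodut'. The correspondence is irregular, so they are not cognates (the Rirak form has a different source).

no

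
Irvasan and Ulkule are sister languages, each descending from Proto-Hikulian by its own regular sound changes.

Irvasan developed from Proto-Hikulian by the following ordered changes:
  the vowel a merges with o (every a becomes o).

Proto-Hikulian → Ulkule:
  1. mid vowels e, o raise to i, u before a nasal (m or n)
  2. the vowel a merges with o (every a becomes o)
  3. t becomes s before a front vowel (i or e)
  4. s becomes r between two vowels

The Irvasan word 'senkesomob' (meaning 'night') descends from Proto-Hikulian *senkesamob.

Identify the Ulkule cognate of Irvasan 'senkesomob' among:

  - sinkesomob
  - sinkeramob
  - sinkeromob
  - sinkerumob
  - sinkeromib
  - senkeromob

Ulkule: start from *senkesamob.
  rule 1 (pre-nasal raising): senkesamob → sinkesamob
  rule 2 (vowel merger): sinkesamob → sinkesomob
  rule 3: no change — sinkesomob
  rule 4 (rhotacism): sinkesomob → sinkeromob
  ⇒ Ulkule sinkeromob

sinkeromob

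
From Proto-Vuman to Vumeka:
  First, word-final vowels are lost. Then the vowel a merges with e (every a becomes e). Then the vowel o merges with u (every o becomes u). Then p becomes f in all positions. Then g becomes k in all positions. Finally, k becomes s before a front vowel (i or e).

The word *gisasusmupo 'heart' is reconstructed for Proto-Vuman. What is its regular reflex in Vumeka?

Vumeka: *gisasusmupo > gisasusmup > gisesusmup > gisesusmuf > kisesusmuf > sisesusmuf  (by apocope, vowel merger, unconditioned shift, unconditioned shift, palatalisation)

sisesusmuf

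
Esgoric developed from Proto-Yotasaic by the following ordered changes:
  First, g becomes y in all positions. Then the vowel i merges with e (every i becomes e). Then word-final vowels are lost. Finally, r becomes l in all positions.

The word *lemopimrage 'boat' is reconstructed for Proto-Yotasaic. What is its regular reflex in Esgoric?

Esgoric: start from *lemopimrage.
  rule 1 (unconditioned shift): lemopimrage → lemopimraye
  rule 2 (vowel merger): lemopimraye → lemopemraye
  rule 3 (apocope): lemopemraye → lemopemray
  rule 4 (unconditioned shift): lemopemray → lemopemlay
  ⇒ Esgoric lemopemlay

lemopemlay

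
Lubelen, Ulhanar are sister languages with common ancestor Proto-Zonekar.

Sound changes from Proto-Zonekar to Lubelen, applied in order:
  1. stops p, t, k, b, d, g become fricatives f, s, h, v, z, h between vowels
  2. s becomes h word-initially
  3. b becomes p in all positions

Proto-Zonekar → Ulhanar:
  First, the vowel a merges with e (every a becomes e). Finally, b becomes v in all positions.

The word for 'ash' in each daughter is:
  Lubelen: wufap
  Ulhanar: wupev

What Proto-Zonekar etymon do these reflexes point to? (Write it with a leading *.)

*wupab

Position 4: Lubelen has a, Ulhanar has e. Lubelen preserves a here (none of its changes turn any other segment into a), so the proto-segment is *a.
Position 3: Lubelen has f, Ulhanar has p. Ulhanar preserves p here (none of its changes turn any other segment into p), so the proto-segment is *p.
Position 5: Lubelen has p, Ulhanar has v. Taking the neighbouring segments as reconstructed: Lubelen p could go back to *p or *b; Ulhanar v could go back to *b or *v — the one source consistent with every daughter is *b.
Verify the candidate proto-form against each daughter:
Lubelen: *wupab > wufab > wufap  (by intervocalic lenition, unconditioned shift)
Ulhanar: *wupab
  wupab → wupeb   [vowel merger]
  wupeb → wupev   [unconditioned shift]
  giving Ulhanar wupev.
*wupab is the unique common source.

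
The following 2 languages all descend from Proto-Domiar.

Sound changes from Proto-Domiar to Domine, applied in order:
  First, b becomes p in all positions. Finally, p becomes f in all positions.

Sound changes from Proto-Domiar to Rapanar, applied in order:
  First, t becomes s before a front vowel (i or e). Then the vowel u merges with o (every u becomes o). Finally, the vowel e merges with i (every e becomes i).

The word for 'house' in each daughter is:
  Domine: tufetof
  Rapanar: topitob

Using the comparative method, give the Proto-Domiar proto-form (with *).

Position 3: Domine has f, Rapanar has p. Rapanar preserves p here (none of its changes turn any other segment into p), so the proto-segment is *p.
Position 7: Domine has f, Rapanar has b. Rapanar preserves b here (none of its changes turn any other segment into b), so the proto-segment is *b.
This points to *tupetob. Verify forward in each daughter:
Domine: *tupetob
  tupetob → tupetop   [unconditioned shift]
  tupetop → tufetof   [unconditioned shift]
  giving Domine tufetof.
Rapanar: *tupetob > topetob > topitob  (by vowel merger, vowel merger)
No other proto-form is consistent with every reflex, so the reconstruction is *tupetob.

*tupetob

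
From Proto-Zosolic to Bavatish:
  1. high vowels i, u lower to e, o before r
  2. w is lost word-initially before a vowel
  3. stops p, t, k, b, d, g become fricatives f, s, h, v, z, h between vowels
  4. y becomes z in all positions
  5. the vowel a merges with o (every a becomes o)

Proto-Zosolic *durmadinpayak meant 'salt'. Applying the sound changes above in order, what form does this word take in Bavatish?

dormozinpozok

Bavatish: start from *durmadinpayak.
  rule 1 (pre-rhotic lowering): durmadinpayak → dormadinpayak
  rule 2: no change — dormadinpayak
  rule 3 (intervocalic lenition): dormadinpayak → dormazinpayak
  rule 4 (unconditioned shift): dormazinpayak → dormazinpazak
  rule 5 (vowel merger): dormazinpazak → dormozinpozok
  ⇒ Bavatish dormozinpozok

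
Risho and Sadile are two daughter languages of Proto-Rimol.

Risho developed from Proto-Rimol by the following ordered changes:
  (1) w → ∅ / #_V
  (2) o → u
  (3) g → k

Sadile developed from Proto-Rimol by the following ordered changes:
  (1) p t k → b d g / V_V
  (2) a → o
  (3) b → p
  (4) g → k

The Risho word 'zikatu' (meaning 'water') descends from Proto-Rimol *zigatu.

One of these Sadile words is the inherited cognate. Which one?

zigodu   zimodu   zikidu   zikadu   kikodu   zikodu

zikodu

Sadile: *zigatu > zigadu > zigodu > zikodu  (by intervocalic voicing, vowel merger, unconditioned shift)
Among the options, 'zikodu' alone shows every Sadile change applied in order.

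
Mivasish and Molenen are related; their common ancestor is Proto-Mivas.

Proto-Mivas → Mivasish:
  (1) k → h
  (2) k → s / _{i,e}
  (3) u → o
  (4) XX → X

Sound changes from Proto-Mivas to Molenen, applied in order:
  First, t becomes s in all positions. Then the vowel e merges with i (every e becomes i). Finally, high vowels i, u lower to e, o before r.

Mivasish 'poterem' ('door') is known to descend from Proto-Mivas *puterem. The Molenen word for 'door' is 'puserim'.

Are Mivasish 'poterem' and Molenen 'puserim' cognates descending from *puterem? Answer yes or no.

yes

Derive the expected Molenen reflex of *puterem:
Molenen: start from *puterem.
  rule 1 (unconditioned shift): puterem → puserem
  rule 2 (vowel merger): puserem → pusirim
  rule 3 (pre-rhotic lowering): pusirim → puserim
  ⇒ Molenen puserim
Molenen 'puserim' matches the regular reflex exactly, so the pair is cognate.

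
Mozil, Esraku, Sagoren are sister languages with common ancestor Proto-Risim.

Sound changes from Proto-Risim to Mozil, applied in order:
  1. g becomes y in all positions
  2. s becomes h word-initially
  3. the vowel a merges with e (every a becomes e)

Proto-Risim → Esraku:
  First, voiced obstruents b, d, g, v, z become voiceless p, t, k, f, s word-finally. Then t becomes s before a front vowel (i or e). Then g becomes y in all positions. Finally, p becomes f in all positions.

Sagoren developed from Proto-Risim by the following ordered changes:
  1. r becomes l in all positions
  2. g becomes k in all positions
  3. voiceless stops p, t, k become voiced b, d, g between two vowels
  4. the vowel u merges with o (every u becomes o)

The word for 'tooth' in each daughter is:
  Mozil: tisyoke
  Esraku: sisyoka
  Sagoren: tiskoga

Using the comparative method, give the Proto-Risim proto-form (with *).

*tisgoka

Position 1: Mozil has t, Esraku has s, Sagoren has t. Mozil preserves t here (none of its changes turn any other segment into t), so the proto-segment is *t.
Position 4: Mozil has y, Esraku has y, Sagoren has k. Taking the neighbouring segments as reconstructed: Mozil y could go back to *g or *y; Esraku y could go back to *g or *y; Sagoren k could go back to *k or *g — the one source consistent with every daughter is *g.
Continuing position by position gives *tisgoka; check it forward:
Mozil: *tisgoka > tisyoka > tisyoke  (by unconditioned shift, vowel merger)
Esraku: *tisgoka
  tisgoka (rule 1 does not apply)
  tisgoka → sisgoka   [palatalisation]
  sisgoka → sisyoka   [unconditioned shift]
  sisyoka (rule 4 does not apply)
  giving Esraku sisyoka.
Sagoren: *tisgoka
  tisgoka (rule 1 does not apply)
  tisgoka → tiskoka   [unconditioned shift]
  tiskoka → tiskoga   [intervocalic voicing]
  tiskoga (rule 4 does not apply)
  giving Sagoren tiskoga.
No other proto-form is consistent with every reflex, so the reconstruction is *tisgoka.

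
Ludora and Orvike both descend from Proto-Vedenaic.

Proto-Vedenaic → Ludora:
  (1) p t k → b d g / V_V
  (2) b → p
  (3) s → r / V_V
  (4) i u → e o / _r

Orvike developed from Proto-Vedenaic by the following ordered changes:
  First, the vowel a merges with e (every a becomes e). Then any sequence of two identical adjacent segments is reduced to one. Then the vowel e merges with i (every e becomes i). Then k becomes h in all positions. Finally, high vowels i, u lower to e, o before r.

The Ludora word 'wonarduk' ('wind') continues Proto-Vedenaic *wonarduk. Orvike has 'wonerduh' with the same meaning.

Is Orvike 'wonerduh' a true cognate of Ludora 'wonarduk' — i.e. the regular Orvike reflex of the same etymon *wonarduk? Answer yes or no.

Derive the expected Orvike reflex of *wonarduk:
Orvike: start from *wonarduk.
  rule 1 (vowel merger): wonarduk → wonerduk
  rule 2: no change — wonerduk
  rule 3 (vowel merger): wonerduk → wonirduk
  rule 4 (unconditioned shift): wonirduk → wonirduh
  rule 5 (pre-rhotic lowering): wonirduh → wonerduh
  ⇒ Orvike wonerduh
Orvike 'wonerduh' matches the regular reflex exactly, so the pair is cognate.

yes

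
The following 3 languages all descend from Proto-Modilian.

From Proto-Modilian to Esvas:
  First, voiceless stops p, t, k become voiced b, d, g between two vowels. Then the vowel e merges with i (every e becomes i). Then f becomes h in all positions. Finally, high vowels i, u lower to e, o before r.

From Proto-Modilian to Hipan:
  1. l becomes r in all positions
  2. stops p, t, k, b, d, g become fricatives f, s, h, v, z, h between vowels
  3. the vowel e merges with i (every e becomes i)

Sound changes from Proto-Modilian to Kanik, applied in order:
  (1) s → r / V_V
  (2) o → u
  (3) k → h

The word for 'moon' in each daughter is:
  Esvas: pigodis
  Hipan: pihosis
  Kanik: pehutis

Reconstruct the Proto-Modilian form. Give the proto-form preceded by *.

*pekotis

Position 2: Esvas has i, Hipan has i, Kanik has e. Kanik preserves e here (none of its changes turn any other segment into e), so the proto-segment is *e.
Position 3: Esvas has g, Hipan has h, Kanik has h. Taking the neighbouring segments as reconstructed: Esvas g could go back to *k or *g; Hipan h could go back to *k or *g or *h; Kanik h could go back to *k or *h — the one source consistent with every daughter is *k.
Position 4: Esvas has o, Hipan has o, Kanik has u. Hipan preserves o here (none of its changes turn any other segment into o), so the proto-segment is *o.
Continuing position by position gives *pekotis; check it forward:
Esvas: *pekotis > pegodis > pigodis  (by intervocalic voicing, vowel merger)
Hipan: *pekotis > pehosis > pihosis  (by intervocalic lenition, vowel merger)
Kanik: *pekotis > pekutis > pehutis  (by vowel merger, unconditioned shift)
*pekotis is the unique common source.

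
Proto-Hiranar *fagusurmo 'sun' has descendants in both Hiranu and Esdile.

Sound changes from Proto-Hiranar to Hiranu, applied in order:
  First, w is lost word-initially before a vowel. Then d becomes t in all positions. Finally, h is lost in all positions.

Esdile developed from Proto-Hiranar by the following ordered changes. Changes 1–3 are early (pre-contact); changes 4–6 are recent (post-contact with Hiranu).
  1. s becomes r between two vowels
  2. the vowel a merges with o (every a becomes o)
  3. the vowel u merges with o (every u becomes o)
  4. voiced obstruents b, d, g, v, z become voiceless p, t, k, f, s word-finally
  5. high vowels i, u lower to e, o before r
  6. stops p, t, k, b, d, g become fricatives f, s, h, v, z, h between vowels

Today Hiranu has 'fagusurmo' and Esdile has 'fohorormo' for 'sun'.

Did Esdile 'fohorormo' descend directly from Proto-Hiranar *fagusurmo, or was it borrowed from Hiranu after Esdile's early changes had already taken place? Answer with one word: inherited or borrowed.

If inherited, *fagusurmo would pass through all of Esdile's changes:
Esdile: *fagusurmo
  fagusurmo → fagururmo   [rhotacism]
  fagururmo → fogururmo   [vowel merger]
  fogururmo → fogorormo   [vowel merger]
  fogorormo (rule 4 does not apply)
  fogorormo (rule 5 does not apply)
  fogorormo → fohorormo   [intervocalic lenition]
  giving Esdile fohorormo.
If borrowed from Hiranu 'fagusurmo' after the early changes, it would undergo only the recent ones:
  rule 4 (final devoicing): no change (fagusurmo)
  rule 5 (pre-rhotic lowering): fagusurmo → fagusormo
  rule 6 (intervocalic lenition): fagusormo → fahusormo
  ⇒ as a loan: fahusormo
Esdile 'fohorormo' matches the inherited outcome exactly, so it is an inherited cognate, not a loan.

inherited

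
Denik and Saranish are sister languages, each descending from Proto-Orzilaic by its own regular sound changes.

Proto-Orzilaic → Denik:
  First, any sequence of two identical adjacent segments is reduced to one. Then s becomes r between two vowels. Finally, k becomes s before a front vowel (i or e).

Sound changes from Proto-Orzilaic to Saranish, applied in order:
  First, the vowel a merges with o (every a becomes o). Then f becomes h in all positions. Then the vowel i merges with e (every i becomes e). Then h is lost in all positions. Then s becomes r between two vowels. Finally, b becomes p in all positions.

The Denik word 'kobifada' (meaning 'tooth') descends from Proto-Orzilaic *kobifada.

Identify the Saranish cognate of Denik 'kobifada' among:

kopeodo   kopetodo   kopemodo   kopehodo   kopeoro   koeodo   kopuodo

kopeodo

Saranish: *kobifada
  kobifada → kobifodo   [vowel merger]
  kobifodo → kobihodo   [unconditioned shift]
  kobihodo → kobehodo   [vowel merger]
  kobehodo → kobeodo   [h-loss]
  kobeodo (rule 5 does not apply)
  kobeodo → kopeodo   [unconditioned shift]
  giving Saranish kopeodo.
Among the options, 'kopeodo' alone shows every Saranish change applied in order.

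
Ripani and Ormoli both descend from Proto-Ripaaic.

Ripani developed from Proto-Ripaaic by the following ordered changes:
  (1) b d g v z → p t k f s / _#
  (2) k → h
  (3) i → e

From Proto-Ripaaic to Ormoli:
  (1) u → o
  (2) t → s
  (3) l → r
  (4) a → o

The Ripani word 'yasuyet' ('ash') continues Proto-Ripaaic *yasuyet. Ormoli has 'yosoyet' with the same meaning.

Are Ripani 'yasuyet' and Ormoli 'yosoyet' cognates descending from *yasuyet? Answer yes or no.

Derive the expected Ormoli reflex of *yasuyet:
Ormoli: start from *yasuyet.
  rule 1 (vowel merger): yasuyet → yasoyet
  rule 2 (unconditioned shift): yasoyet → yasoyes
  rule 3: no change — yasoyes
  rule 4 (vowel merger): yasoyes → yosoyes
  ⇒ Ormoli yosoyes
The regular Ormoli reflex would be 'yosoyes', but the attested form is 'yosoyet'. The correspondence is irregular, so they are not cognates (the Ormoli form has a different source).

no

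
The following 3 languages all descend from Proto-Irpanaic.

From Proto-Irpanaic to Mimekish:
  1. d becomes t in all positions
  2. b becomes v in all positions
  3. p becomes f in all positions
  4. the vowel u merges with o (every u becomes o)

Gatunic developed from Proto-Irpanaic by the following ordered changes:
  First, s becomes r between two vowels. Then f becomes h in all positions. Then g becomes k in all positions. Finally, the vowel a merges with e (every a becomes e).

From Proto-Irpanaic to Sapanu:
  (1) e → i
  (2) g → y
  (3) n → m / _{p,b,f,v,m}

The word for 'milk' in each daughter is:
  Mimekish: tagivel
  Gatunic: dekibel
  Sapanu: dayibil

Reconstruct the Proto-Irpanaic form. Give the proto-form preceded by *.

Position 3: Mimekish has g, Gatunic has k, Sapanu has y. Mimekish preserves g here (none of its changes turn any other segment into g), so the proto-segment is *g.
Position 5: Mimekish has v, Gatunic has b, Sapanu has b. Gatunic preserves b here (none of its changes turn any other segment into b), so the proto-segment is *b.
Verify the candidate proto-form against each daughter:
Mimekish: *dagibel
  dagibel → tagibel   [unconditioned shift]
  tagibel → tagivel   [unconditioned shift]
  tagivel (rule 3 does not apply)
  tagivel (rule 4 does not apply)
  giving Mimekish tagivel.
Gatunic: *dagibel > dakibel > dekibel  (by unconditioned shift, vowel merger)
Sapanu: start from *dagibel.
  rule 1 (vowel merger): dagibel → dagibil
  rule 2 (unconditioned shift): dagibil → dayibil
  rule 3: no change — dayibil
  ⇒ Sapanu dayibil
No other proto-form is consistent with every reflex, so the reconstruction is *dagibel.

*dagibel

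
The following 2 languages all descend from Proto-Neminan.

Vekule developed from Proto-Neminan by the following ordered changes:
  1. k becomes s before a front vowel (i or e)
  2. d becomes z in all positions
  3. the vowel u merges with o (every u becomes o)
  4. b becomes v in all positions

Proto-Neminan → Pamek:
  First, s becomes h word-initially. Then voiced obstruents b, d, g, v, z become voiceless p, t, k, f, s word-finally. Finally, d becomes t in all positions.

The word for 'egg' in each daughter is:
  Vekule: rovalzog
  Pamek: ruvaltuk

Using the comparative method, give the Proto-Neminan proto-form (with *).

*ruvaldug

Position 2: Vekule has o, Pamek has u. Pamek preserves u here (none of its changes turn any other segment into u), so the proto-segment is *u.
Position 7: Vekule has o, Pamek has u. Pamek preserves u here (none of its changes turn any other segment into u), so the proto-segment is *u.
Position 8: Vekule has g, Pamek has k. Vekule preserves g here (none of its changes turn any other segment into g), so the proto-segment is *g.
This points to *ruvaldug. Verify forward in each daughter:
Vekule: start from *ruvaldug.
  rule 1: no change — ruvaldug
  rule 2 (unconditioned shift): ruvaldug → ruvalzug
  rule 3 (vowel merger): ruvalzug → rovalzog
  rule 4: no change — rovalzog
  ⇒ Vekule rovalzog
Pamek: *ruvaldug
  ruvaldug (rule 1 does not apply)
  ruvaldug → ruvalduk   [final devoicing]
  ruvalduk → ruvaltuk   [unconditioned shift]
  giving Pamek ruvaltuk.
Only *ruvaldug yields all of Vekule rovalzog, Pamek ruvaltuk.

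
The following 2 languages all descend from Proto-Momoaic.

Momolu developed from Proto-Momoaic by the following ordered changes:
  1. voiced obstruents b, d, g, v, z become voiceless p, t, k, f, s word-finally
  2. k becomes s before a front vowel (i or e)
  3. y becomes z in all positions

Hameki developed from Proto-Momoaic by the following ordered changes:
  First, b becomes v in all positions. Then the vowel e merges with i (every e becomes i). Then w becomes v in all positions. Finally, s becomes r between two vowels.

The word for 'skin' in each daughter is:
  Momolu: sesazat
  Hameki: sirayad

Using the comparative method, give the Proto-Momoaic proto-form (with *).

Position 7: Momolu has t, Hameki has d. Hameki preserves d here (none of its changes turn any other segment into d), so the proto-segment is *d.
Position 5: Momolu has z, Hameki has y. Hameki preserves y here (none of its changes turn any other segment into y), so the proto-segment is *y.
Position 2: Momolu has e, Hameki has i. Momolu preserves e here (none of its changes turn any other segment into e), so the proto-segment is *e.
This points to *sesayad. Verify forward in each daughter:
Momolu: *sesayad
  sesayad → sesayat   [final devoicing]
  sesayat (rule 2 does not apply)
  sesayat → sesazat   [unconditioned shift]
  giving Momolu sesazat.
Hameki: *sesayad
  sesayad (rule 1 does not apply)
  sesayad → sisayad   [vowel merger]
  sisayad (rule 3 does not apply)
  sisayad → sirayad   [rhotacism]
  giving Hameki sirayad.
No other proto-form is consistent with every reflex, so the reconstruction is *sesayad.

*sesayad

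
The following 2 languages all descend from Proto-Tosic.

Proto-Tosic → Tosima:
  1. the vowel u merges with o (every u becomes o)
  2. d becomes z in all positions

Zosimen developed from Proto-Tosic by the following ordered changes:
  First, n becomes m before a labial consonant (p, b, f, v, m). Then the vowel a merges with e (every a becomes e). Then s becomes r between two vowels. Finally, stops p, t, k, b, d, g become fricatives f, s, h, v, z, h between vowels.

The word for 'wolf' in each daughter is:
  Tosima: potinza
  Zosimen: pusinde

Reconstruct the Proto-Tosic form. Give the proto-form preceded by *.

Position 3: Tosima has t, Zosimen has s. Tosima preserves t here (none of its changes turn any other segment into t), so the proto-segment is *t.
Position 2: Tosima has o, Zosimen has u. Zosimen preserves u here (none of its changes turn any other segment into u), so the proto-segment is *u.
This points to *putinda. Verify forward in each daughter:
Tosima: start from *putinda.
  rule 1 (vowel merger): putinda → potinda
  rule 2 (unconditioned shift): potinda → potinza
  ⇒ Tosima potinza
Zosimen: *putinda > putinde > pusinde  (by vowel merger, intervocalic lenition)
*putinda is the unique common source.

*putinda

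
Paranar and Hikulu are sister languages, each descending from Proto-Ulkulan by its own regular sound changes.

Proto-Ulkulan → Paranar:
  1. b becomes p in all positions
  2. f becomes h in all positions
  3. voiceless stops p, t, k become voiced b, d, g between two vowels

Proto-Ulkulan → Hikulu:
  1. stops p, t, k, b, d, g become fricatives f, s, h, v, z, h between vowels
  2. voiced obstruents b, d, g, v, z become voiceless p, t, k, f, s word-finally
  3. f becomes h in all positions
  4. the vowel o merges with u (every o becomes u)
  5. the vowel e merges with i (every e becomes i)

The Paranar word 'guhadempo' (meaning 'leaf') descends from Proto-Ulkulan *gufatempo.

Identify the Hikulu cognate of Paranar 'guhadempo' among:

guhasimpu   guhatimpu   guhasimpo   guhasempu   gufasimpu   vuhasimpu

Hikulu: start from *gufatempo.
  rule 1 (intervocalic lenition): gufatempo → gufasempo
  rule 2: no change — gufasempo
  rule 3 (unconditioned shift): gufasempo → guhasempo
  rule 4 (vowel merger): guhasempo → guhasempu
  rule 5 (vowel merger): guhasempu → guhasimpu
  ⇒ Hikulu guhasimpu
Among the options, 'guhasimpu' alone shows every Hikulu change applied in order.

guhasimpu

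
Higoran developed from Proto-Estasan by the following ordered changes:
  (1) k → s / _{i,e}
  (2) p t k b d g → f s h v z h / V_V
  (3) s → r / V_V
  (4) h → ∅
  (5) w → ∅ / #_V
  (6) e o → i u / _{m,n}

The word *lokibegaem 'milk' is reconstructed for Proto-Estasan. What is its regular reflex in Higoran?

loriveaim

Higoran: *lokibegaem > losibegaem > losivehaem > lorivehaem > loriveaem > loriveaim  (by palatalisation, intervocalic lenition, rhotacism, h-loss, pre-nasal raising)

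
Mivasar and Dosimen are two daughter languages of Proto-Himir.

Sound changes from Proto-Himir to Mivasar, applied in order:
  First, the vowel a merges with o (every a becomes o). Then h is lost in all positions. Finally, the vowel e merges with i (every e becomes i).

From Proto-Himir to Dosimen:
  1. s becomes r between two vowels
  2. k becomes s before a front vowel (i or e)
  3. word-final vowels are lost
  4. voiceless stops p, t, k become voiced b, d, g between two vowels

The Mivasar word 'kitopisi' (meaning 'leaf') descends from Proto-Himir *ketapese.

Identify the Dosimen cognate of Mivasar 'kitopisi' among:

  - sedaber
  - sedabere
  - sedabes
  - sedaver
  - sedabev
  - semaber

sedaber

Dosimen: start from *ketapese.
  rule 1 (rhotacism): ketapese → ketapere
  rule 2 (palatalisation): ketapere → setapere
  rule 3 (apocope): setapere → setaper
  rule 4 (intervocalic voicing): setaper → sedaber
  ⇒ Dosimen sedaber
The other candidates each miss or misapply at least one Dosimen change.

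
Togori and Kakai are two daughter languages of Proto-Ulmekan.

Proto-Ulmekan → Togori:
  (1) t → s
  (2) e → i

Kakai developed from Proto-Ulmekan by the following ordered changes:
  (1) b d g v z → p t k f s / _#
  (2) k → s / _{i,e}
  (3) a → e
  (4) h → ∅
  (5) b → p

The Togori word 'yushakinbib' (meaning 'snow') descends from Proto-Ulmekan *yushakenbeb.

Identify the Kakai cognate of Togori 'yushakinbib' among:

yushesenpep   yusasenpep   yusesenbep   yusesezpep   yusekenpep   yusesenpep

Kakai: *yushakenbeb > yushakenbep > yushasenbep > yushesenbep > yusesenbep > yusesenpep  (by final devoicing, palatalisation, vowel merger, h-loss, unconditioned shift)
The other candidates each miss or misapply at least one Kakai change.

yusesenpep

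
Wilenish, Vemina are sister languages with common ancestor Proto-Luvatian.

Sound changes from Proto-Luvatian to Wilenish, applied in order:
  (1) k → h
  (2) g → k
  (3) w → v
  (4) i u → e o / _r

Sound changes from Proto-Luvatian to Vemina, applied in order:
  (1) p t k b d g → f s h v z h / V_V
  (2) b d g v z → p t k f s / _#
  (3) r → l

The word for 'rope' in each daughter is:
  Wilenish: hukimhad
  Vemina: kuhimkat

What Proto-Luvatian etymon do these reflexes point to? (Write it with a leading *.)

Position 3: Wilenish has k, Vemina has h. In Wilenish, k can only continue *g, so the proto-segment is *g.
Position 6: Wilenish has h, Vemina has k. Taking the neighbouring segments as reconstructed: Wilenish h could go back to *k or *h; Vemina k can only go back to *k — the one source consistent with every daughter is *k.
Continuing position by position gives *kugimkad; check it forward:
Wilenish: *kugimkad
  kugimkad → hugimhad   [unconditioned shift]
  hugimhad → hukimhad   [unconditioned shift]
  hukimhad (rule 3 does not apply)
  hukimhad (rule 4 does not apply)
  giving Wilenish hukimhad.
Vemina: *kugimkad > kuhimkad > kuhimkat  (by intervocalic lenition, final devoicing)
*kugimkad is the unique common source.

*kugimkad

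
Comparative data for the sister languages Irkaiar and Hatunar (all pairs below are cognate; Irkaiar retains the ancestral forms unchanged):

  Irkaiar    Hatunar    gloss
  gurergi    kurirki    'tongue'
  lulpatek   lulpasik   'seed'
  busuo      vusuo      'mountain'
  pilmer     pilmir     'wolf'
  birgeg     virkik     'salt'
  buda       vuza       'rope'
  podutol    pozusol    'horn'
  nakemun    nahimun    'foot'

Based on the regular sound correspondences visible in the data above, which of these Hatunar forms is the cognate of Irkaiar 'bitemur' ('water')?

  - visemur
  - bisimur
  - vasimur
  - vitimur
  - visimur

visimur

birgeg ~ virkik — Irkaiar b corresponds to Hatunar v word-initially before a front vowel.
lulpatek ~ lulpasik — Irkaiar t corresponds to Hatunar s between vowels (before a front vowel).
nakemun ~ nahimun — Irkaiar e corresponds to Hatunar i after a consonant, before a nasal.
Applying these to Irkaiar 'bitemur':
  bitemur → vitemur   (b→v word-initially before a front vowel)
  vitemur → visemur   (t→s between vowels (before a front vowel))
  visemur → visimur   (e→i after a consonant, before a nasal)
So the Hatunar cognate is 'visimur'.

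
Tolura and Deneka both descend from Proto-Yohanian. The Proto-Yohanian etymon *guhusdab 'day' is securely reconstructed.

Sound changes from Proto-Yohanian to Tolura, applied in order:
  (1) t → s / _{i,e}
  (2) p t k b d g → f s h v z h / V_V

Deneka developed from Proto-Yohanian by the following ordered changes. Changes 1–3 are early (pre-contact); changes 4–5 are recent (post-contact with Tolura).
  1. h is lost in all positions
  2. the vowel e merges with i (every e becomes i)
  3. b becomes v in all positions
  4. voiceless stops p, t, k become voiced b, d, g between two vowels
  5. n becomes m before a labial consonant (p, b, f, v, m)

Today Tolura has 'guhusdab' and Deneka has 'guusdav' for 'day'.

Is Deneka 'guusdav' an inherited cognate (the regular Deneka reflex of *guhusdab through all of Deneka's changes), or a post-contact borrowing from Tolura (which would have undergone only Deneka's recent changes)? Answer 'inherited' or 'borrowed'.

If inherited, *guhusdab would pass through all of Deneka's changes:
Deneka: start from *guhusdab.
  rule 1 (h-loss): guhusdab → guusdab
  rule 2: no change — guusdab
  rule 3 (unconditioned shift): guusdab → guusdav
  rule 4: no change — guusdav
  rule 5: no change — guusdav
  ⇒ Deneka guusdav
If borrowed from Tolura 'guhusdab' after the early changes, it would undergo only the recent ones:
  rule 4 (intervocalic voicing): no change (guhusdab)
  rule 5 (nasal place assimilation): no change (guhusdab)
  ⇒ as a loan: guhusdab
Deneka 'guusdav' matches the inherited outcome exactly, so it is an inherited cognate, not a loan.

inherited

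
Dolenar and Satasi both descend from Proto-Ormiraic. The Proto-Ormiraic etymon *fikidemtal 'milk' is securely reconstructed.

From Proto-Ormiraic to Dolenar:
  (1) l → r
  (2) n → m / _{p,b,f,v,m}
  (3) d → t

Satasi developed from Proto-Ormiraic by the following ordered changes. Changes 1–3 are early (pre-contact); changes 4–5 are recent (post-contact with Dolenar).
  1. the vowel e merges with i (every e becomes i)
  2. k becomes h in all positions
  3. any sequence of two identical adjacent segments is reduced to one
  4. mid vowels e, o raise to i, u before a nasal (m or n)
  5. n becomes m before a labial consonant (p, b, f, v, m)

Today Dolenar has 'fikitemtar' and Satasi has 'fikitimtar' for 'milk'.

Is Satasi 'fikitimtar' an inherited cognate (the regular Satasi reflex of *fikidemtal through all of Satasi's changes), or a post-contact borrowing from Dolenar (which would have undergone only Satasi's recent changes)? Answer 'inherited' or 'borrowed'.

borrowed

If inherited, *fikidemtal would pass through all of Satasi's changes:
Satasi: start from *fikidemtal.
  rule 1 (vowel merger): fikidemtal → fikidimtal
  rule 2 (unconditioned shift): fikidimtal → fihidimtal
  rule 3: no change — fihidimtal
  rule 4: no change — fihidimtal
  rule 5: no change — fihidimtal
  ⇒ Satasi fihidimtal
If borrowed from Dolenar 'fikitemtar' after the early changes, it would undergo only the recent ones:
  rule 4 (pre-nasal raising): fikitemtar → fikitimtar
  rule 5 (nasal place assimilation): no change (fikitimtar)
  ⇒ as a loan: fikitimtar
Satasi 'fikitimtar' matches the loan outcome 'fikitimtar', not the inherited 'fihidimtal' — it skipped the early Satasi changes, so it was borrowed from Dolenar.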